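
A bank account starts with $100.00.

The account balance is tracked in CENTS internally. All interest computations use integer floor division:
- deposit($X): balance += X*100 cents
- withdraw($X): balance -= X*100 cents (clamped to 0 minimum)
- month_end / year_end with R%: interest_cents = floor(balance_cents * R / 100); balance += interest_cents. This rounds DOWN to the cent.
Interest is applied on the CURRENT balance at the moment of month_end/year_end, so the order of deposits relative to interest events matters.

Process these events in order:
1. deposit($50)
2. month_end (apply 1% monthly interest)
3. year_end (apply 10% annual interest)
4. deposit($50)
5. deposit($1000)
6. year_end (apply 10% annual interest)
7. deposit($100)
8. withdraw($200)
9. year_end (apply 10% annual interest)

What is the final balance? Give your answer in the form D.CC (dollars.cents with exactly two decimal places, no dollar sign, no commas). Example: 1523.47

Answer: 1362.14

Derivation:
After 1 (deposit($50)): balance=$150.00 total_interest=$0.00
After 2 (month_end (apply 1% monthly interest)): balance=$151.50 total_interest=$1.50
After 3 (year_end (apply 10% annual interest)): balance=$166.65 total_interest=$16.65
After 4 (deposit($50)): balance=$216.65 total_interest=$16.65
After 5 (deposit($1000)): balance=$1216.65 total_interest=$16.65
After 6 (year_end (apply 10% annual interest)): balance=$1338.31 total_interest=$138.31
After 7 (deposit($100)): balance=$1438.31 total_interest=$138.31
After 8 (withdraw($200)): balance=$1238.31 total_interest=$138.31
After 9 (year_end (apply 10% annual interest)): balance=$1362.14 total_interest=$262.14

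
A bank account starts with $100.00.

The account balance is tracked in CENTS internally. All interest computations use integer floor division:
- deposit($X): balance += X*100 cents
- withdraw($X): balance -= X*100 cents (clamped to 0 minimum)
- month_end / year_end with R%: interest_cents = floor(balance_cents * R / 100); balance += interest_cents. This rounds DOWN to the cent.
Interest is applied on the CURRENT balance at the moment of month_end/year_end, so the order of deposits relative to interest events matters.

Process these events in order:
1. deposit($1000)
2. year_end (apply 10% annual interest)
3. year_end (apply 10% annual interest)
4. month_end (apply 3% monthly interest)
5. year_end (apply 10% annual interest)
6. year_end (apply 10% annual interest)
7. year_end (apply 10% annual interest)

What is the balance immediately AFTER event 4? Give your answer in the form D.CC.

Answer: 1370.93

Derivation:
After 1 (deposit($1000)): balance=$1100.00 total_interest=$0.00
After 2 (year_end (apply 10% annual interest)): balance=$1210.00 total_interest=$110.00
After 3 (year_end (apply 10% annual interest)): balance=$1331.00 total_interest=$231.00
After 4 (month_end (apply 3% monthly interest)): balance=$1370.93 total_interest=$270.93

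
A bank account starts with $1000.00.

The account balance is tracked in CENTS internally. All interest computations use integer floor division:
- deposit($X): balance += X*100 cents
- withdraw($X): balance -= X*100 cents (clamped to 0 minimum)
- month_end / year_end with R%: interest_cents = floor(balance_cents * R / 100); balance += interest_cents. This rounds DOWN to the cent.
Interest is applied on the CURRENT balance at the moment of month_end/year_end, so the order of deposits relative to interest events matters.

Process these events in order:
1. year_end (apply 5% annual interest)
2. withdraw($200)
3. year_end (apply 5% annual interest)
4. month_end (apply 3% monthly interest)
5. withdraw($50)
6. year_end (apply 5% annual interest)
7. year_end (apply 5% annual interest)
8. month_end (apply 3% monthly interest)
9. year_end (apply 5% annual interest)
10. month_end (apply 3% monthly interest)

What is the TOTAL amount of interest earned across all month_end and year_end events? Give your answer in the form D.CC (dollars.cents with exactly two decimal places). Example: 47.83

After 1 (year_end (apply 5% annual interest)): balance=$1050.00 total_interest=$50.00
After 2 (withdraw($200)): balance=$850.00 total_interest=$50.00
After 3 (year_end (apply 5% annual interest)): balance=$892.50 total_interest=$92.50
After 4 (month_end (apply 3% monthly interest)): balance=$919.27 total_interest=$119.27
After 5 (withdraw($50)): balance=$869.27 total_interest=$119.27
After 6 (year_end (apply 5% annual interest)): balance=$912.73 total_interest=$162.73
After 7 (year_end (apply 5% annual interest)): balance=$958.36 total_interest=$208.36
After 8 (month_end (apply 3% monthly interest)): balance=$987.11 total_interest=$237.11
After 9 (year_end (apply 5% annual interest)): balance=$1036.46 total_interest=$286.46
After 10 (month_end (apply 3% monthly interest)): balance=$1067.55 total_interest=$317.55

Answer: 317.55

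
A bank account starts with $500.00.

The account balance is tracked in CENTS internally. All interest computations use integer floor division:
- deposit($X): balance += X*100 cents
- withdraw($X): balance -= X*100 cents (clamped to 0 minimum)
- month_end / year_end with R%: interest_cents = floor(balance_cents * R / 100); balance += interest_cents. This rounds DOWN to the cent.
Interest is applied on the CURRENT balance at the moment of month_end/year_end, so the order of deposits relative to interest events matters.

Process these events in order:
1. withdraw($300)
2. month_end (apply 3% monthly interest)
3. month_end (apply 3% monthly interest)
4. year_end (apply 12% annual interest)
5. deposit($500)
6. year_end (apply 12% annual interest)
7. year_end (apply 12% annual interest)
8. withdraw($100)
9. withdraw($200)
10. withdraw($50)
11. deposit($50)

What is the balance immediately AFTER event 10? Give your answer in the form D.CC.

Answer: 575.28

Derivation:
After 1 (withdraw($300)): balance=$200.00 total_interest=$0.00
After 2 (month_end (apply 3% monthly interest)): balance=$206.00 total_interest=$6.00
After 3 (month_end (apply 3% monthly interest)): balance=$212.18 total_interest=$12.18
After 4 (year_end (apply 12% annual interest)): balance=$237.64 total_interest=$37.64
After 5 (deposit($500)): balance=$737.64 total_interest=$37.64
After 6 (year_end (apply 12% annual interest)): balance=$826.15 total_interest=$126.15
After 7 (year_end (apply 12% annual interest)): balance=$925.28 total_interest=$225.28
After 8 (withdraw($100)): balance=$825.28 total_interest=$225.28
After 9 (withdraw($200)): balance=$625.28 total_interest=$225.28
After 10 (withdraw($50)): balance=$575.28 total_interest=$225.28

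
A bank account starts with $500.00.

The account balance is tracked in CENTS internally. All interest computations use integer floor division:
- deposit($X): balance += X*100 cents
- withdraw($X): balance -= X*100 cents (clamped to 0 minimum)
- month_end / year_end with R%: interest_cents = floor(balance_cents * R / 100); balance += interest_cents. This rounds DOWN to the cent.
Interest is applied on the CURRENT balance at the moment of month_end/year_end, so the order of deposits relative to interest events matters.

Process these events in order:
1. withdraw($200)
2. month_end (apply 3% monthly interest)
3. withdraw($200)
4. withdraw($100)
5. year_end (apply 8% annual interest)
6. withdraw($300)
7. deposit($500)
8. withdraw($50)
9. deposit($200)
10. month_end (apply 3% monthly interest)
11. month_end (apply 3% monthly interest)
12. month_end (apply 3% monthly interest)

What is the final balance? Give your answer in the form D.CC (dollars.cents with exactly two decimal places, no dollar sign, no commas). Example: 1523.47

After 1 (withdraw($200)): balance=$300.00 total_interest=$0.00
After 2 (month_end (apply 3% monthly interest)): balance=$309.00 total_interest=$9.00
After 3 (withdraw($200)): balance=$109.00 total_interest=$9.00
After 4 (withdraw($100)): balance=$9.00 total_interest=$9.00
After 5 (year_end (apply 8% annual interest)): balance=$9.72 total_interest=$9.72
After 6 (withdraw($300)): balance=$0.00 total_interest=$9.72
After 7 (deposit($500)): balance=$500.00 total_interest=$9.72
After 8 (withdraw($50)): balance=$450.00 total_interest=$9.72
After 9 (deposit($200)): balance=$650.00 total_interest=$9.72
After 10 (month_end (apply 3% monthly interest)): balance=$669.50 total_interest=$29.22
After 11 (month_end (apply 3% monthly interest)): balance=$689.58 total_interest=$49.30
After 12 (month_end (apply 3% monthly interest)): balance=$710.26 total_interest=$69.98

Answer: 710.26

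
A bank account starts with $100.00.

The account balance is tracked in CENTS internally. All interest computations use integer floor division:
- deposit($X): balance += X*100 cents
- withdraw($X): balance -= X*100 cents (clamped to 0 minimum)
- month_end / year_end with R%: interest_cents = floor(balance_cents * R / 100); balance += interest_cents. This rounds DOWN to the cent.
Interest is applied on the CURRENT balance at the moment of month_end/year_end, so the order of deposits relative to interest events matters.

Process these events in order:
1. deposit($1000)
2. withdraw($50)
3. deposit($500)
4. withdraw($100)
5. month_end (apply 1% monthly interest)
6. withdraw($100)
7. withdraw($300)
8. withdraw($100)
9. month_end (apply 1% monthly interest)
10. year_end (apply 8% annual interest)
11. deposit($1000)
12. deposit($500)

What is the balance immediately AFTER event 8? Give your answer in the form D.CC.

After 1 (deposit($1000)): balance=$1100.00 total_interest=$0.00
After 2 (withdraw($50)): balance=$1050.00 total_interest=$0.00
After 3 (deposit($500)): balance=$1550.00 total_interest=$0.00
After 4 (withdraw($100)): balance=$1450.00 total_interest=$0.00
After 5 (month_end (apply 1% monthly interest)): balance=$1464.50 total_interest=$14.50
After 6 (withdraw($100)): balance=$1364.50 total_interest=$14.50
After 7 (withdraw($300)): balance=$1064.50 total_interest=$14.50
After 8 (withdraw($100)): balance=$964.50 total_interest=$14.50

Answer: 964.50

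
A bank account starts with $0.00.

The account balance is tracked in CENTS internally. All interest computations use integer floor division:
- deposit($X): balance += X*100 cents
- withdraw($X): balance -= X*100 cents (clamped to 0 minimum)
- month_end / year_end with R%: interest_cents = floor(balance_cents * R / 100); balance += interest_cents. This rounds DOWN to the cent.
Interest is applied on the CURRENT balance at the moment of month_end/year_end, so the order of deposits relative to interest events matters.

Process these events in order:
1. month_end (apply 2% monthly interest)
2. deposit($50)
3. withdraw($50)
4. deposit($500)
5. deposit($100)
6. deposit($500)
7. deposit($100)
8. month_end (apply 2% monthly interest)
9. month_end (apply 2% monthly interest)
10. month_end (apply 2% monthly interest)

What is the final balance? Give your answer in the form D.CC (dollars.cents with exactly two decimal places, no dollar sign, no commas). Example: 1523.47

After 1 (month_end (apply 2% monthly interest)): balance=$0.00 total_interest=$0.00
After 2 (deposit($50)): balance=$50.00 total_interest=$0.00
After 3 (withdraw($50)): balance=$0.00 total_interest=$0.00
After 4 (deposit($500)): balance=$500.00 total_interest=$0.00
After 5 (deposit($100)): balance=$600.00 total_interest=$0.00
After 6 (deposit($500)): balance=$1100.00 total_interest=$0.00
After 7 (deposit($100)): balance=$1200.00 total_interest=$0.00
After 8 (month_end (apply 2% monthly interest)): balance=$1224.00 total_interest=$24.00
After 9 (month_end (apply 2% monthly interest)): balance=$1248.48 total_interest=$48.48
After 10 (month_end (apply 2% monthly interest)): balance=$1273.44 total_interest=$73.44

Answer: 1273.44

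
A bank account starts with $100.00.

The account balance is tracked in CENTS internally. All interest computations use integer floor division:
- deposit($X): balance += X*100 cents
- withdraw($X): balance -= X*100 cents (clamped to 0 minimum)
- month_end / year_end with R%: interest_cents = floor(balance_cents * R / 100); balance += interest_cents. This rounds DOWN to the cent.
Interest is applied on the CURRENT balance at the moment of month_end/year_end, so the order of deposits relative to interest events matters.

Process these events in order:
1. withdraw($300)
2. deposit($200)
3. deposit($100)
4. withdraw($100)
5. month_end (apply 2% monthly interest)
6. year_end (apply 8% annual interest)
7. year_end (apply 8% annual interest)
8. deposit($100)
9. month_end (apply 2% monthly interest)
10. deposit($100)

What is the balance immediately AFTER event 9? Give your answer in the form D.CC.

Answer: 344.69

Derivation:
After 1 (withdraw($300)): balance=$0.00 total_interest=$0.00
After 2 (deposit($200)): balance=$200.00 total_interest=$0.00
After 3 (deposit($100)): balance=$300.00 total_interest=$0.00
After 4 (withdraw($100)): balance=$200.00 total_interest=$0.00
After 5 (month_end (apply 2% monthly interest)): balance=$204.00 total_interest=$4.00
After 6 (year_end (apply 8% annual interest)): balance=$220.32 total_interest=$20.32
After 7 (year_end (apply 8% annual interest)): balance=$237.94 total_interest=$37.94
After 8 (deposit($100)): balance=$337.94 total_interest=$37.94
After 9 (month_end (apply 2% monthly interest)): balance=$344.69 total_interest=$44.69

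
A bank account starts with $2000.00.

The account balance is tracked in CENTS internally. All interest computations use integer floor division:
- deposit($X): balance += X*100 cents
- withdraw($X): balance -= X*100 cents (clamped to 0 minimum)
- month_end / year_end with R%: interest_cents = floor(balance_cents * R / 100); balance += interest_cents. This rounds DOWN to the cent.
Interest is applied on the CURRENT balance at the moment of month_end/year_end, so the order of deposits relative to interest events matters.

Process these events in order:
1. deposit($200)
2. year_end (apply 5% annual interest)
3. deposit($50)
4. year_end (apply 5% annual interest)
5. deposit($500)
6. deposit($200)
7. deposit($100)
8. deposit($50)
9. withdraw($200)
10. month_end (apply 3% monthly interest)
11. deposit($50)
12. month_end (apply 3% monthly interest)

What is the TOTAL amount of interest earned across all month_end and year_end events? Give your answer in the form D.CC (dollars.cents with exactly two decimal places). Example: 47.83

After 1 (deposit($200)): balance=$2200.00 total_interest=$0.00
After 2 (year_end (apply 5% annual interest)): balance=$2310.00 total_interest=$110.00
After 3 (deposit($50)): balance=$2360.00 total_interest=$110.00
After 4 (year_end (apply 5% annual interest)): balance=$2478.00 total_interest=$228.00
After 5 (deposit($500)): balance=$2978.00 total_interest=$228.00
After 6 (deposit($200)): balance=$3178.00 total_interest=$228.00
After 7 (deposit($100)): balance=$3278.00 total_interest=$228.00
After 8 (deposit($50)): balance=$3328.00 total_interest=$228.00
After 9 (withdraw($200)): balance=$3128.00 total_interest=$228.00
After 10 (month_end (apply 3% monthly interest)): balance=$3221.84 total_interest=$321.84
After 11 (deposit($50)): balance=$3271.84 total_interest=$321.84
After 12 (month_end (apply 3% monthly interest)): balance=$3369.99 total_interest=$419.99

Answer: 419.99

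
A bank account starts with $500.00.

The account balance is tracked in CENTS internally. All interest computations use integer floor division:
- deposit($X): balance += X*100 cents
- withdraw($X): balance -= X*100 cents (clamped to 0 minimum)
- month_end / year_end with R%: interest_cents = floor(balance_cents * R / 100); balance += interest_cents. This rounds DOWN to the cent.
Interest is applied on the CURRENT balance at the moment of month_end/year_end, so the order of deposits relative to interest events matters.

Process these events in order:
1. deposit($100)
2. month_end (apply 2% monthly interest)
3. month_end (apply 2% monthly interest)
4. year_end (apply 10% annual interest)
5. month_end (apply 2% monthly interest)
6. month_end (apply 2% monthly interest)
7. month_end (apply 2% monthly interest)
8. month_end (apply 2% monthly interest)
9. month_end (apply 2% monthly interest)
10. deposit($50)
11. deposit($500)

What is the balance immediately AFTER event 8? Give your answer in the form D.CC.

Answer: 743.24

Derivation:
After 1 (deposit($100)): balance=$600.00 total_interest=$0.00
After 2 (month_end (apply 2% monthly interest)): balance=$612.00 total_interest=$12.00
After 3 (month_end (apply 2% monthly interest)): balance=$624.24 total_interest=$24.24
After 4 (year_end (apply 10% annual interest)): balance=$686.66 total_interest=$86.66
After 5 (month_end (apply 2% monthly interest)): balance=$700.39 total_interest=$100.39
After 6 (month_end (apply 2% monthly interest)): balance=$714.39 total_interest=$114.39
After 7 (month_end (apply 2% monthly interest)): balance=$728.67 total_interest=$128.67
After 8 (month_end (apply 2% monthly interest)): balance=$743.24 total_interest=$143.24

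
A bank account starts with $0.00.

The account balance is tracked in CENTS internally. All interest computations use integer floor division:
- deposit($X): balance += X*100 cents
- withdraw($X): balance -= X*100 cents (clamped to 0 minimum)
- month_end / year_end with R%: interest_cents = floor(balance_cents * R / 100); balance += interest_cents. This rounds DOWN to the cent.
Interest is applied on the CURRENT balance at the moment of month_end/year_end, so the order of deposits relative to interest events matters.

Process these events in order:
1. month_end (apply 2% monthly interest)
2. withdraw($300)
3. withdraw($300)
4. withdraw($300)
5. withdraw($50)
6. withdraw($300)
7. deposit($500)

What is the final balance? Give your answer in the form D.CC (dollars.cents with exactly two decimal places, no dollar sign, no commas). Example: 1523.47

Answer: 500.00

Derivation:
After 1 (month_end (apply 2% monthly interest)): balance=$0.00 total_interest=$0.00
After 2 (withdraw($300)): balance=$0.00 total_interest=$0.00
After 3 (withdraw($300)): balance=$0.00 total_interest=$0.00
After 4 (withdraw($300)): balance=$0.00 total_interest=$0.00
After 5 (withdraw($50)): balance=$0.00 total_interest=$0.00
After 6 (withdraw($300)): balance=$0.00 total_interest=$0.00
After 7 (deposit($500)): balance=$500.00 total_interest=$0.00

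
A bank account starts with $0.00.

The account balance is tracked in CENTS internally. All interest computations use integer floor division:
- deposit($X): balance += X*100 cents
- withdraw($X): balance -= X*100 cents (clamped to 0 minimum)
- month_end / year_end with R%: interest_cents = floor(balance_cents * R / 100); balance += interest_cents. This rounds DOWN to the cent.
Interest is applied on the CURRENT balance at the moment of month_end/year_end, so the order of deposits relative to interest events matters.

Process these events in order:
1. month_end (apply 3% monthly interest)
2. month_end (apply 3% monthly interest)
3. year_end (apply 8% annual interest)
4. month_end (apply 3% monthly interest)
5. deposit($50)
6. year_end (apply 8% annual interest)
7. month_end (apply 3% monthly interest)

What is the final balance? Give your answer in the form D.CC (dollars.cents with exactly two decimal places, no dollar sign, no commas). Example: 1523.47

Answer: 55.62

Derivation:
After 1 (month_end (apply 3% monthly interest)): balance=$0.00 total_interest=$0.00
After 2 (month_end (apply 3% monthly interest)): balance=$0.00 total_interest=$0.00
After 3 (year_end (apply 8% annual interest)): balance=$0.00 total_interest=$0.00
After 4 (month_end (apply 3% monthly interest)): balance=$0.00 total_interest=$0.00
After 5 (deposit($50)): balance=$50.00 total_interest=$0.00
After 6 (year_end (apply 8% annual interest)): balance=$54.00 total_interest=$4.00
After 7 (month_end (apply 3% monthly interest)): balance=$55.62 total_interest=$5.62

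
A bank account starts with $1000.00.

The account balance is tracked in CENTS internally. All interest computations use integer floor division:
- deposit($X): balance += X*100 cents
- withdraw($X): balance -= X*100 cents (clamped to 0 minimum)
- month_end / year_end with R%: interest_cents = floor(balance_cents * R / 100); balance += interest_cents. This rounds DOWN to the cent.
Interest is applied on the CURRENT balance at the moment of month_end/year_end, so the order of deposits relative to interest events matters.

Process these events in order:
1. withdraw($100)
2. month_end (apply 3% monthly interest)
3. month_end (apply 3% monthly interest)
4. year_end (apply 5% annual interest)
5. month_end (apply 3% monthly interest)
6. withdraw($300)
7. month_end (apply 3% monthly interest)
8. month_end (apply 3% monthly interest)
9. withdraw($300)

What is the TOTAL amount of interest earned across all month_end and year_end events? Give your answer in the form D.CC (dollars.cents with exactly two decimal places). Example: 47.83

After 1 (withdraw($100)): balance=$900.00 total_interest=$0.00
After 2 (month_end (apply 3% monthly interest)): balance=$927.00 total_interest=$27.00
After 3 (month_end (apply 3% monthly interest)): balance=$954.81 total_interest=$54.81
After 4 (year_end (apply 5% annual interest)): balance=$1002.55 total_interest=$102.55
After 5 (month_end (apply 3% monthly interest)): balance=$1032.62 total_interest=$132.62
After 6 (withdraw($300)): balance=$732.62 total_interest=$132.62
After 7 (month_end (apply 3% monthly interest)): balance=$754.59 total_interest=$154.59
After 8 (month_end (apply 3% monthly interest)): balance=$777.22 total_interest=$177.22
After 9 (withdraw($300)): balance=$477.22 total_interest=$177.22

Answer: 177.22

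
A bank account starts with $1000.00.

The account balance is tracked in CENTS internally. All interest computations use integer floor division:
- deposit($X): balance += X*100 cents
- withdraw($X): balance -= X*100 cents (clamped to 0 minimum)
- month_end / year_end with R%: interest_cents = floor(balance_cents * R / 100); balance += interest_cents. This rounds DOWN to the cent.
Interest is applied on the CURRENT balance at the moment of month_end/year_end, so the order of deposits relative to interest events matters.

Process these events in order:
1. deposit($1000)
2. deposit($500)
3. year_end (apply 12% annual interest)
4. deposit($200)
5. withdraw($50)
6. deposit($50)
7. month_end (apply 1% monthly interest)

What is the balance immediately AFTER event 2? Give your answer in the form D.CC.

After 1 (deposit($1000)): balance=$2000.00 total_interest=$0.00
After 2 (deposit($500)): balance=$2500.00 total_interest=$0.00

Answer: 2500.00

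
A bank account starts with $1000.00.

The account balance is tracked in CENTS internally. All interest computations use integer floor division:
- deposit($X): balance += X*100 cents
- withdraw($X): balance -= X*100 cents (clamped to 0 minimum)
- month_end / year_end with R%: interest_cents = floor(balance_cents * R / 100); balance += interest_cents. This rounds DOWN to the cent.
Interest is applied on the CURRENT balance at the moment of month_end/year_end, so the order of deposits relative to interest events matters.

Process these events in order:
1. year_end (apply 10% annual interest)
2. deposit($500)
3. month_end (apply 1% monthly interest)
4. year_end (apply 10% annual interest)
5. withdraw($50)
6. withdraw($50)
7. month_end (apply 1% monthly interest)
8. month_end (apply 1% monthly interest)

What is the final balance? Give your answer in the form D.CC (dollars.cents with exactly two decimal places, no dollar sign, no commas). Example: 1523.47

After 1 (year_end (apply 10% annual interest)): balance=$1100.00 total_interest=$100.00
After 2 (deposit($500)): balance=$1600.00 total_interest=$100.00
After 3 (month_end (apply 1% monthly interest)): balance=$1616.00 total_interest=$116.00
After 4 (year_end (apply 10% annual interest)): balance=$1777.60 total_interest=$277.60
After 5 (withdraw($50)): balance=$1727.60 total_interest=$277.60
After 6 (withdraw($50)): balance=$1677.60 total_interest=$277.60
After 7 (month_end (apply 1% monthly interest)): balance=$1694.37 total_interest=$294.37
After 8 (month_end (apply 1% monthly interest)): balance=$1711.31 total_interest=$311.31

Answer: 1711.31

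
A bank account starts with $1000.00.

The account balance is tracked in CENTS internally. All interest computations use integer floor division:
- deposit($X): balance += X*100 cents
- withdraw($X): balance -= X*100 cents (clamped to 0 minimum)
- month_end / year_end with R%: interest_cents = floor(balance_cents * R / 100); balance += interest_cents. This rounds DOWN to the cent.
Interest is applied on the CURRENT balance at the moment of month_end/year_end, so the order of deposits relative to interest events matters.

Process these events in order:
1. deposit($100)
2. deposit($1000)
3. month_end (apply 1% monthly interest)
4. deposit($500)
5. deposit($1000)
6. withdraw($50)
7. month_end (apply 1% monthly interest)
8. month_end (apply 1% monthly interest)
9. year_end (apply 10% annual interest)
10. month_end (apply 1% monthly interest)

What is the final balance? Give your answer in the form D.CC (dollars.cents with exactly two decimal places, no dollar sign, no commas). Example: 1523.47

After 1 (deposit($100)): balance=$1100.00 total_interest=$0.00
After 2 (deposit($1000)): balance=$2100.00 total_interest=$0.00
After 3 (month_end (apply 1% monthly interest)): balance=$2121.00 total_interest=$21.00
After 4 (deposit($500)): balance=$2621.00 total_interest=$21.00
After 5 (deposit($1000)): balance=$3621.00 total_interest=$21.00
After 6 (withdraw($50)): balance=$3571.00 total_interest=$21.00
After 7 (month_end (apply 1% monthly interest)): balance=$3606.71 total_interest=$56.71
After 8 (month_end (apply 1% monthly interest)): balance=$3642.77 total_interest=$92.77
After 9 (year_end (apply 10% annual interest)): balance=$4007.04 total_interest=$457.04
After 10 (month_end (apply 1% monthly interest)): balance=$4047.11 total_interest=$497.11

Answer: 4047.11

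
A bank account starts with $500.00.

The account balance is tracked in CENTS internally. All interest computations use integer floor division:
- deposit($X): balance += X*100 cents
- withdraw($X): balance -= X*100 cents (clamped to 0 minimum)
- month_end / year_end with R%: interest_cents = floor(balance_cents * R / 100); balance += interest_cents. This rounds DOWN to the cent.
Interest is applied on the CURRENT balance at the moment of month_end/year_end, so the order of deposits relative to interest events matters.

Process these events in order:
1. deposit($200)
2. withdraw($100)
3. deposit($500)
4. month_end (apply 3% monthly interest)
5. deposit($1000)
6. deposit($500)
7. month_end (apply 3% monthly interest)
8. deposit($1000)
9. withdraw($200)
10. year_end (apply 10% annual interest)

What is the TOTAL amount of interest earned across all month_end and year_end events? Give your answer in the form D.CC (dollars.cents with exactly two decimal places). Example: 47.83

After 1 (deposit($200)): balance=$700.00 total_interest=$0.00
After 2 (withdraw($100)): balance=$600.00 total_interest=$0.00
After 3 (deposit($500)): balance=$1100.00 total_interest=$0.00
After 4 (month_end (apply 3% monthly interest)): balance=$1133.00 total_interest=$33.00
After 5 (deposit($1000)): balance=$2133.00 total_interest=$33.00
After 6 (deposit($500)): balance=$2633.00 total_interest=$33.00
After 7 (month_end (apply 3% monthly interest)): balance=$2711.99 total_interest=$111.99
After 8 (deposit($1000)): balance=$3711.99 total_interest=$111.99
After 9 (withdraw($200)): balance=$3511.99 total_interest=$111.99
After 10 (year_end (apply 10% annual interest)): balance=$3863.18 total_interest=$463.18

Answer: 463.18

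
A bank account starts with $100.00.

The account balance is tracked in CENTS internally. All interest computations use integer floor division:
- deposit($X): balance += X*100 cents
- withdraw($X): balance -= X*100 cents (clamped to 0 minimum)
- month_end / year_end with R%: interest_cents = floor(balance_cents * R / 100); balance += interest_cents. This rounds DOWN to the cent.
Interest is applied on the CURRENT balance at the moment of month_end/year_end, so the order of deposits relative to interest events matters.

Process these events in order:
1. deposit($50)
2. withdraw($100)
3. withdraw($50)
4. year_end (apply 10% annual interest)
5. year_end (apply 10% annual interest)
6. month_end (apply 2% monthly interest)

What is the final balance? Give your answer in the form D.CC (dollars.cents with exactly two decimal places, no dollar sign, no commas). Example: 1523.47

Answer: 0.00

Derivation:
After 1 (deposit($50)): balance=$150.00 total_interest=$0.00
After 2 (withdraw($100)): balance=$50.00 total_interest=$0.00
After 3 (withdraw($50)): balance=$0.00 total_interest=$0.00
After 4 (year_end (apply 10% annual interest)): balance=$0.00 total_interest=$0.00
After 5 (year_end (apply 10% annual interest)): balance=$0.00 total_interest=$0.00
After 6 (month_end (apply 2% monthly interest)): balance=$0.00 total_interest=$0.00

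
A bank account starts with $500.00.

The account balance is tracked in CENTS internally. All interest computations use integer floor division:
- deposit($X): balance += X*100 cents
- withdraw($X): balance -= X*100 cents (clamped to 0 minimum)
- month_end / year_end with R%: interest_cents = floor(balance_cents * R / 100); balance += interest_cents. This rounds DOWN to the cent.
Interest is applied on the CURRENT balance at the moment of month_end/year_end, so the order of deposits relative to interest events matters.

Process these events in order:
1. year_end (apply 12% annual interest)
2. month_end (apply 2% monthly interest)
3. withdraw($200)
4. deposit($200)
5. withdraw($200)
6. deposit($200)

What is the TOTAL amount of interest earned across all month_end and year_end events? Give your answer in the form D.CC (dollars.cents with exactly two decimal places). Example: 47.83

Answer: 71.20

Derivation:
After 1 (year_end (apply 12% annual interest)): balance=$560.00 total_interest=$60.00
After 2 (month_end (apply 2% monthly interest)): balance=$571.20 total_interest=$71.20
After 3 (withdraw($200)): balance=$371.20 total_interest=$71.20
After 4 (deposit($200)): balance=$571.20 total_interest=$71.20
After 5 (withdraw($200)): balance=$371.20 total_interest=$71.20
After 6 (deposit($200)): balance=$571.20 total_interest=$71.20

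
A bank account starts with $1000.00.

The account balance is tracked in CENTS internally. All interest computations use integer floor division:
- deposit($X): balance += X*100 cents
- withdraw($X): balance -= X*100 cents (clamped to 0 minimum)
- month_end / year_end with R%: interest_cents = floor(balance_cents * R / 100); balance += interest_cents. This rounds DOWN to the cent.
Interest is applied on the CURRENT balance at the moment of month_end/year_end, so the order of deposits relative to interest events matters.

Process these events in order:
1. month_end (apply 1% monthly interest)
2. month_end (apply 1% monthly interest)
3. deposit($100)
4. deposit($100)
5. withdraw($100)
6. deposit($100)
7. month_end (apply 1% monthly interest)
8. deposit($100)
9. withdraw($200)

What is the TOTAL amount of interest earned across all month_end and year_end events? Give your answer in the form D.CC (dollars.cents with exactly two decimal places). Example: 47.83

Answer: 32.30

Derivation:
After 1 (month_end (apply 1% monthly interest)): balance=$1010.00 total_interest=$10.00
After 2 (month_end (apply 1% monthly interest)): balance=$1020.10 total_interest=$20.10
After 3 (deposit($100)): balance=$1120.10 total_interest=$20.10
After 4 (deposit($100)): balance=$1220.10 total_interest=$20.10
After 5 (withdraw($100)): balance=$1120.10 total_interest=$20.10
After 6 (deposit($100)): balance=$1220.10 total_interest=$20.10
After 7 (month_end (apply 1% monthly interest)): balance=$1232.30 total_interest=$32.30
After 8 (deposit($100)): balance=$1332.30 total_interest=$32.30
After 9 (withdraw($200)): balance=$1132.30 total_interest=$32.30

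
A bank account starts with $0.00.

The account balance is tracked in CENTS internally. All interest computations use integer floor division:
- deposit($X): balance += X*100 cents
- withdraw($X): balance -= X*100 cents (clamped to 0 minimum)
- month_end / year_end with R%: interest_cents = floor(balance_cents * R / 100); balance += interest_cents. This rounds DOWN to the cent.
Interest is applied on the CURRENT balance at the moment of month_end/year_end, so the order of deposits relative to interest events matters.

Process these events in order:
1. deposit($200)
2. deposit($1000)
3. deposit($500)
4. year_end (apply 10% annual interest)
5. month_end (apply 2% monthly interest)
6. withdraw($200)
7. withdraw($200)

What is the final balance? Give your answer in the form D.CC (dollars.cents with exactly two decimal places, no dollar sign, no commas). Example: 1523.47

Answer: 1507.40

Derivation:
After 1 (deposit($200)): balance=$200.00 total_interest=$0.00
After 2 (deposit($1000)): balance=$1200.00 total_interest=$0.00
After 3 (deposit($500)): balance=$1700.00 total_interest=$0.00
After 4 (year_end (apply 10% annual interest)): balance=$1870.00 total_interest=$170.00
After 5 (month_end (apply 2% monthly interest)): balance=$1907.40 total_interest=$207.40
After 6 (withdraw($200)): balance=$1707.40 total_interest=$207.40
After 7 (withdraw($200)): balance=$1507.40 total_interest=$207.40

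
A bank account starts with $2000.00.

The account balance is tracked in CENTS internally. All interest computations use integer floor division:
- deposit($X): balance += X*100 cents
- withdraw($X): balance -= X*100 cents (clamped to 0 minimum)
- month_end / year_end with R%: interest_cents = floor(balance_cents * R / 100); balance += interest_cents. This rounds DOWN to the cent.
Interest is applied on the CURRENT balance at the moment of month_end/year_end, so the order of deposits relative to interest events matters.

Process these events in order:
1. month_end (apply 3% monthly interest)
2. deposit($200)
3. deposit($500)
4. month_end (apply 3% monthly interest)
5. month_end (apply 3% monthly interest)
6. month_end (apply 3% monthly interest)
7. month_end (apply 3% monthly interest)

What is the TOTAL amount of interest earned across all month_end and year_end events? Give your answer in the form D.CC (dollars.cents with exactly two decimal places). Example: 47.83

After 1 (month_end (apply 3% monthly interest)): balance=$2060.00 total_interest=$60.00
After 2 (deposit($200)): balance=$2260.00 total_interest=$60.00
After 3 (deposit($500)): balance=$2760.00 total_interest=$60.00
After 4 (month_end (apply 3% monthly interest)): balance=$2842.80 total_interest=$142.80
After 5 (month_end (apply 3% monthly interest)): balance=$2928.08 total_interest=$228.08
After 6 (month_end (apply 3% monthly interest)): balance=$3015.92 total_interest=$315.92
After 7 (month_end (apply 3% monthly interest)): balance=$3106.39 total_interest=$406.39

Answer: 406.39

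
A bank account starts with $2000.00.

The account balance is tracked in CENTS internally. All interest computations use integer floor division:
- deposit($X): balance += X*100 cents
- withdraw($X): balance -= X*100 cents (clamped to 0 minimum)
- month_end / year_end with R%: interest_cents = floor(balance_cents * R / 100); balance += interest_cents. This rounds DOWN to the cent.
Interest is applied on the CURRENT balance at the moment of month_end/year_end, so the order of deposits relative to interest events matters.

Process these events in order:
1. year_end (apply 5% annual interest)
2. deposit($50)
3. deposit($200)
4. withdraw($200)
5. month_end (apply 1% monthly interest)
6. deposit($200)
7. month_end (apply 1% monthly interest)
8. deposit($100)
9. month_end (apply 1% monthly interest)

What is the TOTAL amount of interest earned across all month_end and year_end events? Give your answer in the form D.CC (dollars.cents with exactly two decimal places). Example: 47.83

After 1 (year_end (apply 5% annual interest)): balance=$2100.00 total_interest=$100.00
After 2 (deposit($50)): balance=$2150.00 total_interest=$100.00
After 3 (deposit($200)): balance=$2350.00 total_interest=$100.00
After 4 (withdraw($200)): balance=$2150.00 total_interest=$100.00
After 5 (month_end (apply 1% monthly interest)): balance=$2171.50 total_interest=$121.50
After 6 (deposit($200)): balance=$2371.50 total_interest=$121.50
After 7 (month_end (apply 1% monthly interest)): balance=$2395.21 total_interest=$145.21
After 8 (deposit($100)): balance=$2495.21 total_interest=$145.21
After 9 (month_end (apply 1% monthly interest)): balance=$2520.16 total_interest=$170.16

Answer: 170.16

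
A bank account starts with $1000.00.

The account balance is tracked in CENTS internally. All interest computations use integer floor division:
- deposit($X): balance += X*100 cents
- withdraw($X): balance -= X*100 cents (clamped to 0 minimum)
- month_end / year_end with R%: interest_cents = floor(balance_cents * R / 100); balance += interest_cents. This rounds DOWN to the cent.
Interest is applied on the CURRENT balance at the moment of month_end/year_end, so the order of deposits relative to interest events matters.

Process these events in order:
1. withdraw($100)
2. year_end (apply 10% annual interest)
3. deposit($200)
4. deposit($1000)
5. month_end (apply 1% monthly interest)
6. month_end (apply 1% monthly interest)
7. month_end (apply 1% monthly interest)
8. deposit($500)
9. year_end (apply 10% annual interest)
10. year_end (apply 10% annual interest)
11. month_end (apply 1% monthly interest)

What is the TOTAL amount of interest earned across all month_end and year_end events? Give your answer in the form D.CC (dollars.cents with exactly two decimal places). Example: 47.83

After 1 (withdraw($100)): balance=$900.00 total_interest=$0.00
After 2 (year_end (apply 10% annual interest)): balance=$990.00 total_interest=$90.00
After 3 (deposit($200)): balance=$1190.00 total_interest=$90.00
After 4 (deposit($1000)): balance=$2190.00 total_interest=$90.00
After 5 (month_end (apply 1% monthly interest)): balance=$2211.90 total_interest=$111.90
After 6 (month_end (apply 1% monthly interest)): balance=$2234.01 total_interest=$134.01
After 7 (month_end (apply 1% monthly interest)): balance=$2256.35 total_interest=$156.35
After 8 (deposit($500)): balance=$2756.35 total_interest=$156.35
After 9 (year_end (apply 10% annual interest)): balance=$3031.98 total_interest=$431.98
After 10 (year_end (apply 10% annual interest)): balance=$3335.17 total_interest=$735.17
After 11 (month_end (apply 1% monthly interest)): balance=$3368.52 total_interest=$768.52

Answer: 768.52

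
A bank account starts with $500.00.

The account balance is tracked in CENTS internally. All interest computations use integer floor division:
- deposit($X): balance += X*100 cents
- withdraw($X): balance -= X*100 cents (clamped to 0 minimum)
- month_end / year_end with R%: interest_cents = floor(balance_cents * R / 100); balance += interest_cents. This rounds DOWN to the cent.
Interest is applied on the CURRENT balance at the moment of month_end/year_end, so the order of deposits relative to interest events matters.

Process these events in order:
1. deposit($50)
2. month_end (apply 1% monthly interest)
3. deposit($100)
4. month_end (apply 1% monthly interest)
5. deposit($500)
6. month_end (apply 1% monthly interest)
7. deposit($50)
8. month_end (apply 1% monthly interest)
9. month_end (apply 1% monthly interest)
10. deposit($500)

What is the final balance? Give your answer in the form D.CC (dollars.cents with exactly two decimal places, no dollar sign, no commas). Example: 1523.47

After 1 (deposit($50)): balance=$550.00 total_interest=$0.00
After 2 (month_end (apply 1% monthly interest)): balance=$555.50 total_interest=$5.50
After 3 (deposit($100)): balance=$655.50 total_interest=$5.50
After 4 (month_end (apply 1% monthly interest)): balance=$662.05 total_interest=$12.05
After 5 (deposit($500)): balance=$1162.05 total_interest=$12.05
After 6 (month_end (apply 1% monthly interest)): balance=$1173.67 total_interest=$23.67
After 7 (deposit($50)): balance=$1223.67 total_interest=$23.67
After 8 (month_end (apply 1% monthly interest)): balance=$1235.90 total_interest=$35.90
After 9 (month_end (apply 1% monthly interest)): balance=$1248.25 total_interest=$48.25
After 10 (deposit($500)): balance=$1748.25 total_interest=$48.25

Answer: 1748.25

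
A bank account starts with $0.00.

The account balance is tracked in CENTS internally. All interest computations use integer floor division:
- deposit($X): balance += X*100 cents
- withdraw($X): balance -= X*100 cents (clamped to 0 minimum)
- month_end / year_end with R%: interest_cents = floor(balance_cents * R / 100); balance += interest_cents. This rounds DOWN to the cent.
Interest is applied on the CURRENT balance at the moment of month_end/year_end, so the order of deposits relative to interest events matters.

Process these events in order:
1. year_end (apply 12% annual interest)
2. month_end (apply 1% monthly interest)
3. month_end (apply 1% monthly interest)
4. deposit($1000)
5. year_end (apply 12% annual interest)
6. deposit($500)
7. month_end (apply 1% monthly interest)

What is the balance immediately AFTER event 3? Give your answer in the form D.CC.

Answer: 0.00

Derivation:
After 1 (year_end (apply 12% annual interest)): balance=$0.00 total_interest=$0.00
After 2 (month_end (apply 1% monthly interest)): balance=$0.00 total_interest=$0.00
After 3 (month_end (apply 1% monthly interest)): balance=$0.00 total_interest=$0.00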